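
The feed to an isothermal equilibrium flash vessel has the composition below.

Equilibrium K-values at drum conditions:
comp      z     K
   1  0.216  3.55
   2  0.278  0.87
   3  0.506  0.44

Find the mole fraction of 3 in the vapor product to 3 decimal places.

Rachford–Rice: g(ψ) = Σ zᵢ(Kᵢ−1)/(1+ψ(Kᵢ−1)) = 0.
Feasibility: ΣzᵢKᵢ = 1.231, Σzᵢ/Kᵢ = 1.530 — both > 1, two phases present.
Newton–Raphson from ψ = 0.5:
  ψ = 0.500: g = -0.1901, g' = -0.583 → ψ = 0.174
  ψ = 0.174: g = 0.0307, g' = -0.874 → ψ = 0.209
  ψ = 0.209: g = 0.0012, g' = -0.806 → ψ = 0.211
Converged at ψ = 0.211.
Compositions from xᵢ = zᵢ/(1+ψ(Kᵢ−1)), yᵢ = Kᵢxᵢ:
  1: x = 0.141, y = 0.499
  2: x = 0.286, y = 0.249
  3: x = 0.574, y = 0.252

y_3 = 0.252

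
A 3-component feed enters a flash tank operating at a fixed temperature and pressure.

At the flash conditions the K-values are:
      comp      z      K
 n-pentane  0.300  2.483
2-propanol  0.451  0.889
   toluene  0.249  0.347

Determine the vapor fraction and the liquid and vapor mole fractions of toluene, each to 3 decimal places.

ψ = 0.415, x_toluene = 0.341, y_toluene = 0.118

Rachford–Rice: g(ψ) = Σ zᵢ(Kᵢ−1)/(1+ψ(Kᵢ−1)) = 0.
g(0) = ΣzᵢKᵢ − 1 = 0.232 and g(1) = 1 − Σzᵢ/Kᵢ = -0.346, so a root lies in (0, 1).
Newton–Raphson from ψ = 0.51:
  ψ = 0.510: g = -0.0435, g' = -0.459 → ψ = 0.415
Converged at ψ = 0.415.
Compositions from xᵢ = zᵢ/(1+ψ(Kᵢ−1)), yᵢ = Kᵢxᵢ:
  n-pentane: x = 0.186, y = 0.461
  2-propanol: x = 0.473, y = 0.420
  toluene: x = 0.341, y = 0.118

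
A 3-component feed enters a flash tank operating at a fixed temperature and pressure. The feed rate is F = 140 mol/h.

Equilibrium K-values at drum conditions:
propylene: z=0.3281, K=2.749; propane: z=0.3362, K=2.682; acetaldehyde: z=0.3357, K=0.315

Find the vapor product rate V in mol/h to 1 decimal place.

Rachford–Rice: g(V/F) = Σ zᵢ(Kᵢ−1)/(1+V/F(Kᵢ−1)) = 0.
g(0) = ΣzᵢKᵢ − 1 = 0.9094 and g(1) = 1 − Σzᵢ/Kᵢ = -0.3104, so a root lies in (0, 1).
Newton iteration, V/F⁰ = 0.67:
  V/F = 0.6700: g = 0.10508, g' = -0.9611 → V/F = 0.7793
  V/F = 0.7793: g = -0.00574, g' = -1.0827 → V/F = 0.7740
Converged at V/F = 0.7740.
Then V = V/F·F = 0.7740·140 = 108.4 mol/h and L = F − V = 31.6 mol/h.

V = 108.4 mol/h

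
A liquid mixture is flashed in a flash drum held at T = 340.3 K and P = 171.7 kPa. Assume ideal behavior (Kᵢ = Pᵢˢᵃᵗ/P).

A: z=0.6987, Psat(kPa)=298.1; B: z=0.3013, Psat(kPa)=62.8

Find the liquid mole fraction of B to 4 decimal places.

Raoult's law: Kᵢ = Pᵢˢᵃᵗ/P = Pᵢˢᵃᵗ/171.7.
  K_A = 298.1/171.7 = 1.736168, K_B = 62.8/171.7 = 0.365754
Iterate (Newton) starting at ψ = 0.5:
  ψ = 0.5000: g = 0.09613, g' = -0.4622 → ψ = 0.7080
  ψ = 0.7080: g = -0.00871, g' = -0.5629 → ψ = 0.6925
  ψ = 0.6925: g = -0.00009, g' = -0.5515 → ψ = 0.6923
Converged at ψ = 0.6923.
Compositions from xᵢ = zᵢ/(1+ψ(Kᵢ−1)), yᵢ = Kᵢxᵢ:
  A: x = 0.4628, y = 0.8035
  B: x = 0.5372, y = 0.1965

x_B = 0.5372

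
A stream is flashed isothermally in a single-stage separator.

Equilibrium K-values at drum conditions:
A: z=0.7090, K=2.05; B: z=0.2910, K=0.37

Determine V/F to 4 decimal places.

Rachford–Rice: g(V/F) = Σ zᵢ(Kᵢ−1)/(1+V/F(Kᵢ−1)) = 0.
Check two-phase: ΣzᵢKᵢ = 1.5611 > 1 and Σzᵢ/Kᵢ = 1.1323 > 1, so g(0) = 0.5611 > 0 and g(1) = -0.1323 < 0.
Binary case is linear: z₁(K₁−1)(1+V/F(K₂−1)) + z₂(K₂−1)(1+V/F(K₁−1)) = 0
⇒ V/F = [z₁(K₁−1)+z₂(K₂−1)] / [−(K₁−1)(K₂−1)] = 0.56112/0.66150 = 0.8483

V/F = 0.8483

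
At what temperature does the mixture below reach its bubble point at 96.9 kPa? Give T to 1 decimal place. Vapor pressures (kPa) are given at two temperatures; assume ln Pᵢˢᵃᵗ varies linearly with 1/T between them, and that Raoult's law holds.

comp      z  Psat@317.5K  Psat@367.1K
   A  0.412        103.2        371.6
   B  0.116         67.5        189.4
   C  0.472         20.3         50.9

Bubble-point temperature: ΣzᵢPᵢˢᵃᵗ(T) = P. Interpolate ln Pᵢˢᵃᵗ = aᵢ + bᵢ/T.
  T = 317.5 K: ΣzᵢPᵢˢᵃᵗ = 59.93 kPa
  T = 367.1 K: ΣzᵢPᵢˢᵃᵗ = 199.09 kPa
  T = 342.3 K: ΣzᵢPᵢˢᵃᵗ = 113.82 kPa
  T = 329.9 K: ΣzᵢPᵢˢᵃᵗ = 83.53 kPa
  T = 336.1 K: ΣzᵢPᵢˢᵃᵗ = 97.77 kPa
  T = 333.0 K: ΣzᵢPᵢˢᵃᵗ = 90.43 kPa
  T = 334.6 K: ΣzᵢPᵢˢᵃᵗ = 94.16 kPa
Interpolating between 334.6 K and 336.1 K gives T ≈ 335.7 K.

T = 335.7 K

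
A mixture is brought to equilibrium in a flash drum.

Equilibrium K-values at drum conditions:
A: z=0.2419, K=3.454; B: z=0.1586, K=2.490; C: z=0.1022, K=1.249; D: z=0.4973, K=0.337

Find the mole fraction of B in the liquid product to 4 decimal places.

x_B = 0.0972

Let ψ = V/F and solve Σ zᵢ(Kᵢ−1)/(1+ψ(Kᵢ−1)) = 0.
g(0) = ΣzᵢKᵢ − 1 = 0.5257 and g(1) = 1 − Σzᵢ/Kᵢ = -0.6912, so a root lies in (0, 1).
Newton iteration, ψ⁰ = 0.68:
  ψ = 0.6800: g = -0.23881, g' = -1.0209 → ψ = 0.4461
  ψ = 0.4461: g = -0.01992, g' = -0.9050 → ψ = 0.4241
Converged at ψ = 0.4241.
Compositions from xᵢ = zᵢ/(1+ψ(Kᵢ−1)), yᵢ = Kᵢxᵢ:
  A: x = 0.1185, y = 0.4094
  B: x = 0.0972, y = 0.2420
  C: x = 0.0924, y = 0.1155
  D: x = 0.6918, y = 0.2332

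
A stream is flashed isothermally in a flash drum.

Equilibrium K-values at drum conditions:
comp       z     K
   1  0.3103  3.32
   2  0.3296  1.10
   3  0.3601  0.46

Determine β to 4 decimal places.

Rachford–Rice: g(β) = Σ zᵢ(Kᵢ−1)/(1+β(Kᵢ−1)) = 0.
g(0) = ΣzᵢKᵢ − 1 = 0.5584 and g(1) = 1 − Σzᵢ/Kᵢ = -0.1759, so a root lies in (0, 1).
Iterate (Newton) starting at β = 0.5:
  β = 0.5000: g = 0.09830, g' = -0.5580 → β = 0.6762
  β = 0.6762: g = 0.00484, g' = -0.5165 → β = 0.6855
Converged at β = 0.6855.

β = 0.6855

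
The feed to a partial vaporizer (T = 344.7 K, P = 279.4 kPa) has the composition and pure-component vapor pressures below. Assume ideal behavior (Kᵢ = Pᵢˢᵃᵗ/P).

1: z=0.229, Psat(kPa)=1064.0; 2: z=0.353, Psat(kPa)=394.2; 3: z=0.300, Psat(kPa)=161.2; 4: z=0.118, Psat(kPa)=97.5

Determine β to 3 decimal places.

Raoult's law: Kᵢ = Pᵢˢᵃᵗ/P = Pᵢˢᵃᵗ/279.4.
  K_1 = 1064.0/279.4 = 3.80816, K_2 = 394.2/279.4 = 1.41088, K_3 = 161.2/279.4 = 0.57695, K_4 = 97.5/279.4 = 0.34896
Material balance + equilibrium reduce to Σ zᵢ(Kᵢ−1)/(1+β(Kᵢ−1)) = 0.
Check two-phase: ΣzᵢKᵢ = 1.584 > 1 and Σzᵢ/Kᵢ = 1.168 > 1, so g(0) = 0.584 > 0 and g(1) = -0.168 < 0.
Iterate (Newton) starting at β = 0.5:
  β = 0.500: g = 0.1130, g' = -0.550 → β = 0.705
  β = 0.705: g = 0.0052, g' = -0.519 → β = 0.715
Converged at β = 0.715.

β = 0.715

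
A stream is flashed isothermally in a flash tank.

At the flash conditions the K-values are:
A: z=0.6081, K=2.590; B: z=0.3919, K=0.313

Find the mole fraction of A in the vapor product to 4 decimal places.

Material balance + equilibrium reduce to Σ zᵢ(Kᵢ−1)/(1+V/F(Kᵢ−1)) = 0.
Check two-phase: ΣzᵢKᵢ = 1.6976 > 1 and Σzᵢ/Kᵢ = 1.4869 > 1, so g(0) = 0.6976 > 0 and g(1) = -0.4869 < 0.
Binary case is linear: z₁(K₁−1)(1+V/F(K₂−1)) + z₂(K₂−1)(1+V/F(K₁−1)) = 0
⇒ V/F = [z₁(K₁−1)+z₂(K₂−1)] / [−(K₁−1)(K₂−1)] = 0.69764/1.09233 = 0.6387
Compositions from xᵢ = zᵢ/(1+V/F(Kᵢ−1)), yᵢ = Kᵢxᵢ:
  A: x = 0.3017, y = 0.7814
  B: x = 0.6983, y = 0.2186

y_A = 0.7814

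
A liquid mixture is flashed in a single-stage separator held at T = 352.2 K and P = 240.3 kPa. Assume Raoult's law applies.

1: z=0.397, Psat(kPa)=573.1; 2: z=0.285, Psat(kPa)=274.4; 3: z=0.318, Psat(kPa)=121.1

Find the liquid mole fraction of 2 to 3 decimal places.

Raoult's law: Kᵢ = Pᵢˢᵃᵗ/P = Pᵢˢᵃᵗ/240.3.
  K_1 = 573.1/240.3 = 2.38494, K_2 = 274.4/240.3 = 1.14191, K_3 = 121.1/240.3 = 0.50395
Rachford–Rice: g(β) = Σ zᵢ(Kᵢ−1)/(1+β(Kᵢ−1)) = 0.
Check two-phase: ΣzᵢKᵢ = 1.433 > 1 and Σzᵢ/Kᵢ = 1.047 > 1, so g(0) = 0.433 > 0 and g(1) = -0.047 < 0.
Newton iteration, β⁰ = 0.5:
  β = 0.500: g = 0.1529, g' = -0.409 → β = 0.874
  β = 0.874: g = 0.0064, g' = -0.404 → β = 0.889
Converged at β = 0.889.
Compositions from xᵢ = zᵢ/(1+β(Kᵢ−1)), yᵢ = Kᵢxᵢ:
  1: x = 0.178, y = 0.424
  2: x = 0.253, y = 0.289
  3: x = 0.569, y = 0.287

x_2 = 0.253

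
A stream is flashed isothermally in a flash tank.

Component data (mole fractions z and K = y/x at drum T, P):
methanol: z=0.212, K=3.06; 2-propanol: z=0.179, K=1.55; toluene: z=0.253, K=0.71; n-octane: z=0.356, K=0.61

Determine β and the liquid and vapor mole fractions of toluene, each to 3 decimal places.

β = 0.598, x_toluene = 0.306, y_toluene = 0.217

Let β = V/F and solve Σ zᵢ(Kᵢ−1)/(1+β(Kᵢ−1)) = 0.
g(0) = ΣzᵢKᵢ − 1 = 0.323 and g(1) = 1 − Σzᵢ/Kᵢ = -0.125, so a root lies in (0, 1).
Iterate (Newton) starting at β = 0.5:
  β = 0.500: g = 0.0341, g' = -0.364 → β = 0.594
  β = 0.594: g = 0.0014, g' = -0.336 → β = 0.598
Converged at β = 0.598.
Compositions from xᵢ = zᵢ/(1+β(Kᵢ−1)), yᵢ = Kᵢxᵢ:
  methanol: x = 0.095, y = 0.291
  2-propanol: x = 0.135, y = 0.209
  toluene: x = 0.306, y = 0.217
  n-octane: x = 0.464, y = 0.283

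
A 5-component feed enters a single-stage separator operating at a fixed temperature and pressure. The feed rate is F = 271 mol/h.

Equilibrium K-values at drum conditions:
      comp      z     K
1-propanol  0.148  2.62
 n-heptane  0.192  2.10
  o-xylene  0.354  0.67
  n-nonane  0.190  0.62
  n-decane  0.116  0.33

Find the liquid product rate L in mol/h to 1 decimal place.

Rachford–Rice: g(ψ) = Σ zᵢ(Kᵢ−1)/(1+ψ(Kᵢ−1)) = 0.
Feasibility: ΣzᵢKᵢ = 1.184, Σzᵢ/Kᵢ = 1.334 — both > 1, two phases present.
Newton iteration, ψ⁰ = 0.4:
  ψ = 0.400: g = -0.0337, g' = -0.442 → ψ = 0.324
  ψ = 0.324: g = 0.0007, g' = -0.462 → ψ = 0.325
Converged at ψ = 0.325.
Then V = ψ·F = 0.3251·271 = 88.1 mol/h and L = F − V = 182.9 mol/h.

L = 182.9 mol/h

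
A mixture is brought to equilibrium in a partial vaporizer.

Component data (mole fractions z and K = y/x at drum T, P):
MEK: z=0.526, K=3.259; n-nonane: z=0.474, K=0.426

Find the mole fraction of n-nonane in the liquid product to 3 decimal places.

Material balance + equilibrium reduce to Σ zᵢ(Kᵢ−1)/(1+ψ(Kᵢ−1)) = 0.
g(0) = ΣzᵢKᵢ − 1 = 0.916 and g(1) = 1 − Σzᵢ/Kᵢ = -0.274, so a root lies in (0, 1).
Binary case is linear: z₁(K₁−1)(1+ψ(K₂−1)) + z₂(K₂−1)(1+ψ(K₁−1)) = 0
⇒ ψ = [z₁(K₁−1)+z₂(K₂−1)] / [−(K₁−1)(K₂−1)] = 0.9162/1.2967 = 0.707
Compositions from xᵢ = zᵢ/(1+ψ(Kᵢ−1)), yᵢ = Kᵢxᵢ:
  MEK: x = 0.203, y = 0.660
  n-nonane: x = 0.797, y = 0.340

x_n-nonane = 0.797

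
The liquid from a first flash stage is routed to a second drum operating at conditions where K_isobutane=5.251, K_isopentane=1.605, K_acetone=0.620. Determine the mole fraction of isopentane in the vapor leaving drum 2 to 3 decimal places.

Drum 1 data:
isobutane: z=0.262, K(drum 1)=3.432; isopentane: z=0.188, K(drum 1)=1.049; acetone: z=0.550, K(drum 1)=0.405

Drum 1:
Iterate (Newton) starting at ψ₁ = 0.5:
  ψ₁ = 0.500: g = -0.1693, g' = -0.711 → ψ₁ = 0.262
  ψ₁ = 0.262: g = 0.0108, g' = -0.852 → ψ₁ = 0.274
  ψ₁ = 0.274: g = 0.0001, g' = -0.836 → ψ₁ = 0.275
Converged at ψ₁ = 0.275.
Drum-1 compositions:
  isobutane: x = 0.157, y = 0.539
  isopentane: x = 0.186, y = 0.195
  acetone: x = 0.657, y = 0.266
Drum-2 feed = drum-1 liquid: z₂ = (0.1571, 0.1855, 0.6574).
Drum 2:
Let ψ₂ = V/F and solve Σ zᵢ(Kᵢ−1)/(1+ψ₂(Kᵢ−1)) = 0.
g(0) = ΣzᵢKᵢ − 1 = 0.530 and g(1) = 1 − Σzᵢ/Kᵢ = -0.206, so a root lies in (0, 1).
Newton iteration, ψ₂⁰ = 0.57:
  ψ₂ = 0.570: g = -0.0403, g' = -0.435 → ψ₂ = 0.477
  ψ₂ = 0.477: g = 0.0025, g' = -0.492 → ψ₂ = 0.482
Converged at ψ₂ = 0.482.
  isobutane: x = 0.052, y = 0.270
  isopentane: x = 0.144, y = 0.230
  acetone: x = 0.805, y = 0.499

y_isopentane (drum 2) = 0.230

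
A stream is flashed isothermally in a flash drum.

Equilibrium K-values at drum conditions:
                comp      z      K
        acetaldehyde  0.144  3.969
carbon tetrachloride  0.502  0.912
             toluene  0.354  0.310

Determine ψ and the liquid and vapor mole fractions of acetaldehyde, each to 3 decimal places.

Newton–Raphson from ψ = 0.5:
  ψ = 0.500: g = -0.2470, g' = -0.603 → ψ = 0.090
  ψ = 0.090: g = 0.0323, g' = -0.986 → ψ = 0.123
  ψ = 0.123: g = 0.0017, g' = -0.887 → ψ = 0.125
Converged at ψ = 0.125.
Compositions from xᵢ = zᵢ/(1+ψ(Kᵢ−1)), yᵢ = Kᵢxᵢ:
  acetaldehyde: x = 0.105, y = 0.417
  carbon tetrachloride: x = 0.508, y = 0.463
  toluene: x = 0.387, y = 0.120

ψ = 0.125, x_acetaldehyde = 0.105, y_acetaldehyde = 0.417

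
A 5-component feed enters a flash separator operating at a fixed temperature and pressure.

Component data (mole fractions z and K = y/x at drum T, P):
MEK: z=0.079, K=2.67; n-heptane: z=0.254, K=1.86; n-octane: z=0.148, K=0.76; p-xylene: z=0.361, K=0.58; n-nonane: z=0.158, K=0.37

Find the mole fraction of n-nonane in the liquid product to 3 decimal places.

x_n-nonane = 0.172

Let ψ = V/F and solve Σ zᵢ(Kᵢ−1)/(1+ψ(Kᵢ−1)) = 0.
g(0) = ΣzᵢKᵢ − 1 = 0.064 and g(1) = 1 − Σzᵢ/Kᵢ = -0.410, so a root lies in (0, 1).
Newton iteration, ψ⁰ = 0.5:
  ψ = 0.500: g = -0.1529, g' = -0.404 → ψ = 0.121
  ψ = 0.121: g = 0.0033, g' = -0.460 → ψ = 0.129
Converged at ψ = 0.129.
Compositions from xᵢ = zᵢ/(1+ψ(Kᵢ−1)), yᵢ = Kᵢxᵢ:
  MEK: x = 0.065, y = 0.174
  n-heptane: x = 0.229, y = 0.425
  n-octane: x = 0.153, y = 0.116
  p-xylene: x = 0.382, y = 0.221
  n-nonane: x = 0.172, y = 0.064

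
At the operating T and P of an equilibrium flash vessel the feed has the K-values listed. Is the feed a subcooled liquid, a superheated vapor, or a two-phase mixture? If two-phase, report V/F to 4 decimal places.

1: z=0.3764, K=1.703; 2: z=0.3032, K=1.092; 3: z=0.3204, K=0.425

two-phase, V/F = 0.3801

ΣzᵢKᵢ = 1.1083; Σzᵢ/Kᵢ = 1.2526.
Both exceed 1, so a two-phase solution exists.
Let ψ = V/F and solve Σ zᵢ(Kᵢ−1)/(1+ψ(Kᵢ−1)) = 0.
Newton–Raphson from ψ = 0.5:
  ψ = 0.5000: g = -0.03611, g' = -0.3129 → ψ = 0.3846
  ψ = 0.3846: g = -0.00130, g' = -0.2923 → ψ = 0.3801
Converged at ψ = 0.3801.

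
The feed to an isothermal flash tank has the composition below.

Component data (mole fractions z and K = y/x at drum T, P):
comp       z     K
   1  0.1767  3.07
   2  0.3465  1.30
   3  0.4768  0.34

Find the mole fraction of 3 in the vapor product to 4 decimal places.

y_3 = 0.1856

Let ψ = V/F and solve Σ zᵢ(Kᵢ−1)/(1+ψ(Kᵢ−1)) = 0.
Feasibility: ΣzᵢKᵢ = 1.1550, Σzᵢ/Kᵢ = 1.7264 — both > 1, two phases present.
Newton–Raphson from ψ = 0.52:
  ψ = 0.5200: g = -0.21305, g' = -0.6804 → ψ = 0.2069
  ψ = 0.2069: g = -0.01048, g' = -0.6774 → ψ = 0.1914
  ψ = 0.1914: g = 0.00008, g' = -0.6884 → ψ = 0.1915
Converged at ψ = 0.1915.
Compositions from xᵢ = zᵢ/(1+ψ(Kᵢ−1)), yᵢ = Kᵢxᵢ:
  1: x = 0.1265, y = 0.3885
  2: x = 0.3277, y = 0.4260
  3: x = 0.5458, y = 0.1856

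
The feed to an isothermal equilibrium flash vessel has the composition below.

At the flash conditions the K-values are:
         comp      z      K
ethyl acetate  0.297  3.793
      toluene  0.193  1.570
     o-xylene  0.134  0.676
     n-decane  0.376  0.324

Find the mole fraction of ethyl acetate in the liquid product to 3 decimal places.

x_ethyl acetate = 0.125

Newton–Raphson from ψ = 0.37:
  ψ = 0.370: g = 0.1105, g' = -0.927 → ψ = 0.489
  ψ = 0.489: g = 0.0052, g' = -0.856 → ψ = 0.495
Converged at ψ = 0.495.
Compositions from xᵢ = zᵢ/(1+ψ(Kᵢ−1)), yᵢ = Kᵢxᵢ:
  ethyl acetate: x = 0.125, y = 0.473
  toluene: x = 0.151, y = 0.236
  o-xylene: x = 0.160, y = 0.108
  n-decane: x = 0.565, y = 0.183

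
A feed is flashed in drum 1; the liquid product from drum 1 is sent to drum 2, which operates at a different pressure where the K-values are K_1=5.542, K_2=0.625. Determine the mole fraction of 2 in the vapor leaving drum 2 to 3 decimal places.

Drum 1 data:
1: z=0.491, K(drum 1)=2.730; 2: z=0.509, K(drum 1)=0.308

Drum 1:
Rachford–Rice: g(ψ₁) = Σ zᵢ(Kᵢ−1)/(1+ψ₁(Kᵢ−1)) = 0.
g(0) = ΣzᵢKᵢ − 1 = 0.497 and g(1) = 1 − Σzᵢ/Kᵢ = -0.832, so a root lies in (0, 1).
Binary case is linear: z₁(K₁−1)(1+ψ₁(K₂−1)) + z₂(K₂−1)(1+ψ₁(K₁−1)) = 0
⇒ ψ₁ = [z₁(K₁−1)+z₂(K₂−1)] / [−(K₁−1)(K₂−1)] = 0.4972/1.1972 = 0.415
Drum-1 compositions:
  1: x = 0.286, y = 0.780
  2: x = 0.714, y = 0.220
Drum-2 feed = drum-1 liquid: z₂ = (0.2857, 0.7143).
Drum 2:
Material balance + equilibrium reduce to Σ zᵢ(Kᵢ−1)/(1+ψ₂(Kᵢ−1)) = 0.
Check two-phase: ΣzᵢKᵢ = 2.030 > 1 and Σzᵢ/Kᵢ = 1.194 > 1, so g(0) = 1.030 > 0 and g(1) = -0.194 < 0.
Binary case is linear: z₁(K₁−1)(1+ψ₂(K₂−1)) + z₂(K₂−1)(1+ψ₂(K₁−1)) = 0
⇒ ψ₂ = [z₁(K₁−1)+z₂(K₂−1)] / [−(K₁−1)(K₂−1)] = 1.0299/1.7032 = 0.605
  1: x = 0.076, y = 0.423
  2: x = 0.924, y = 0.577

y_2 (drum 2) = 0.577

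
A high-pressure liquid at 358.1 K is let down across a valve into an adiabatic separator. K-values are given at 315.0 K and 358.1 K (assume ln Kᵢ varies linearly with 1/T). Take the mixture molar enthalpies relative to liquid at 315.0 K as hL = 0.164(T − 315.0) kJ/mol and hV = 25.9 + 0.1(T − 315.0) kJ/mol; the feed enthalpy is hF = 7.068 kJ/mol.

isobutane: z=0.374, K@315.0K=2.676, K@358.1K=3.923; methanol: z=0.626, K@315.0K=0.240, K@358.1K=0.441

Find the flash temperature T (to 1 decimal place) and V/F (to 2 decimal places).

Adiabatic flash: solve Rachford–Rice at each trial T, then check hF = ψ·hV(T) + (1−ψ)·hL(T).
  T = 315.0 K: K = (2.676, 0.240), RR gives ψ = 0.119, H_out = 3.072 kJ/mol
  T = 358.1 K: K = (3.923, 0.441), RR gives ψ = 0.455, H_out = 17.595 kJ/mol
  T = 336.6 K: K = (3.281, 0.332), RR gives ψ = 0.285, H_out = 10.541 kJ/mol
  T = 325.8 K: K = (2.973, 0.284), RR gives ψ = 0.205, H_out = 6.938 kJ/mol
  T = 331.2 K: K = (3.126, 0.307), RR gives ψ = 0.245, H_out = 8.761 kJ/mol
  T = 328.5 K: K = (3.049, 0.295), RR gives ψ = 0.225, H_out = 7.856 kJ/mol
  T = 327.1 K: K = (3.010, 0.289), RR gives ψ = 0.215, H_out = 7.382 kJ/mol
Linear interpolation between T = 325.8 (H_out = 6.938) and T = 327.1 (H_out = 7.382) on hF = 7.068 gives T ≈ 326.2 K, at which ψ = 0.21.

T = 326.2 K, V/F = 0.21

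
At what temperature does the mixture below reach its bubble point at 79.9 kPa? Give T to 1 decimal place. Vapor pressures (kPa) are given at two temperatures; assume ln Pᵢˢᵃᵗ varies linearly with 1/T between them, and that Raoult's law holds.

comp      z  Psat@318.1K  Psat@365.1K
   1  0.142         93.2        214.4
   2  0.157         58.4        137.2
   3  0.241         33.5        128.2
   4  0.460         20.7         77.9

Bubble-point temperature: ΣzᵢPᵢˢᵃᵗ(T) = P. Interpolate ln Pᵢˢᵃᵗ = aᵢ + bᵢ/T.
  T = 318.1 K: ΣzᵢPᵢˢᵃᵗ = 40.00 kPa
  T = 365.1 K: ΣzᵢPᵢˢᵃᵗ = 118.72 kPa
  T = 341.6 K: ΣzᵢPᵢˢᵃᵗ = 71.00 kPa
  T = 353.4 K: ΣzᵢPᵢˢᵃᵗ = 92.55 kPa
  T = 347.5 K: ΣzᵢPᵢˢᵃᵗ = 81.21 kPa
  T = 344.6 K: ΣzᵢPᵢˢᵃᵗ = 76.06 kPa
Interpolating between 344.6 K and 347.5 K gives T ≈ 346.8 K.

T = 346.8 K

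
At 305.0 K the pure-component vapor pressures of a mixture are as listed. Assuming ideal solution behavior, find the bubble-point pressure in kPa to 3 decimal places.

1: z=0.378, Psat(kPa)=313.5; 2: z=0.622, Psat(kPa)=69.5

At the bubble point ψ → 0, so ΣzᵢKᵢ = 1 with Kᵢ = Pᵢˢᵃᵗ/P ⇒ P = ΣzᵢPᵢˢᵃᵗ.
P = 0.378·313.5 + 0.622·69.5 = 161.732 kPa

Pbub = 161.732 kPa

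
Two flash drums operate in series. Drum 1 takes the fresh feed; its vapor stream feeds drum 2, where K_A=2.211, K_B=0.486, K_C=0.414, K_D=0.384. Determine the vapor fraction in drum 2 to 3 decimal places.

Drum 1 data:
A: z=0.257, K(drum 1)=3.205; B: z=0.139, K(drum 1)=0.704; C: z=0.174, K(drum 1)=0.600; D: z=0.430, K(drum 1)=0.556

V/F (drum 2) = 0.436

Drum 1:
Rachford–Rice: g(ψ₁) = Σ zᵢ(Kᵢ−1)/(1+ψ₁(Kᵢ−1)) = 0.
g(0) = ΣzᵢKᵢ − 1 = 0.265 and g(1) = 1 − Σzᵢ/Kᵢ = -0.341, so a root lies in (0, 1).
Iterate (Newton) starting at ψ₁ = 0.39:
  ψ₁ = 0.390: g = -0.0552, g' = -0.540 → ψ₁ = 0.288
  ψ₁ = 0.288: g = 0.0042, g' = -0.629 → ψ₁ = 0.294
Converged at ψ₁ = 0.294.
Drum-1 compositions:
  A: x = 0.156, y = 0.499
  B: x = 0.152, y = 0.107
  C: x = 0.197, y = 0.118
  D: x = 0.495, y = 0.275
Drum-2 feed = drum-1 vapor: z₂ = (0.4994, 0.1072, 0.1183, 0.2750).
Drum 2:
Let ψ₂ = V/F and solve Σ zᵢ(Kᵢ−1)/(1+ψ₂(Kᵢ−1)) = 0.
Check two-phase: ΣzᵢKᵢ = 1.311 > 1 and Σzᵢ/Kᵢ = 1.449 > 1, so g(0) = 0.311 > 0 and g(1) = -0.449 < 0.
Newton–Raphson from ψ₂ = 0.59:
  ψ₂ = 0.590: g = -0.0985, g' = -0.660 → ψ₂ = 0.441
  ψ₂ = 0.441: g = -0.0030, g' = -0.629 → ψ₂ = 0.436
Converged at ψ₂ = 0.436.
  A: x = 0.327, y = 0.723
  B: x = 0.138, y = 0.067
  C: x = 0.159, y = 0.066
  D: x = 0.376, y = 0.144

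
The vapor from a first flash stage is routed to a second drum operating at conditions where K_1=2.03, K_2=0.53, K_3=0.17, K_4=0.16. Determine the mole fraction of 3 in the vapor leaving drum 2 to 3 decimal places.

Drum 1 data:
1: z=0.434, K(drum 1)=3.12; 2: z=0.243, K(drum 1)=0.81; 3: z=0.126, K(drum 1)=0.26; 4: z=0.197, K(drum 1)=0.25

Drum 1:
Material balance + equilibrium reduce to Σ zᵢ(Kᵢ−1)/(1+ψ₁(Kᵢ−1)) = 0.
Feasibility: ΣzᵢKᵢ = 1.633, Σzᵢ/Kᵢ = 1.712 — both > 1, two phases present.
Newton–Raphson from ψ₁ = 0.58:
  ψ₁ = 0.580: g = -0.0641, g' = -0.962 → ψ₁ = 0.513
  ψ₁ = 0.513: g = -0.0012, g' = -0.930 → ψ₁ = 0.512
Converged at ψ₁ = 0.512.
Drum-1 compositions:
  1: x = 0.208, y = 0.649
  2: x = 0.269, y = 0.218
  3: x = 0.203, y = 0.053
  4: x = 0.320, y = 0.080
Drum-2 feed = drum-1 vapor: z₂ = (0.6492, 0.2180, 0.0527, 0.0800).
Drum 2:
Material balance + equilibrium reduce to Σ zᵢ(Kᵢ−1)/(1+ψ₂(Kᵢ−1)) = 0.
Check two-phase: ΣzᵢKᵢ = 1.455 > 1 and Σzᵢ/Kᵢ = 1.541 > 1, so g(0) = 0.455 > 0 and g(1) = -0.541 < 0.
Newton iteration, ψ₂⁰ = 0.5:
  ψ₂ = 0.500: g = 0.1168, g' = -0.656 → ψ₂ = 0.678
  ψ₂ = 0.678: g = -0.0128, g' = -0.837 → ψ₂ = 0.663
  ψ₂ = 0.663: g = -0.0002, g' = -0.811 → ψ₂ = 0.662
Converged at ψ₂ = 0.662.
  1: x = 0.386, y = 0.783
  2: x = 0.317, y = 0.168
  3: x = 0.117, y = 0.020
  4: x = 0.180, y = 0.029

y_3 (drum 2) = 0.020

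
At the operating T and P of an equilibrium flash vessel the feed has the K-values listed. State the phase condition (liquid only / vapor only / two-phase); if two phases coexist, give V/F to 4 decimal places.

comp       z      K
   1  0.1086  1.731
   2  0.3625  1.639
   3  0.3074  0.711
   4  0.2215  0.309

ΣzᵢKᵢ = 1.0691; Σzᵢ/Kᵢ = 1.4331.
Both exceed 1, so a two-phase solution exists.
Material balance + equilibrium reduce to Σ zᵢ(Kᵢ−1)/(1+ψ(Kᵢ−1)) = 0.
Newton iteration, ψ⁰ = 0.5:
  ψ = 0.5000: g = -0.10401, g' = -0.3981 → ψ = 0.2387
  ψ = 0.2387: g = -0.01015, g' = -0.3348 → ψ = 0.2084
  ψ = 0.2084: g = -0.00004, g' = -0.3324 → ψ = 0.2083
Converged at ψ = 0.2083.

two-phase, V/F = 0.2083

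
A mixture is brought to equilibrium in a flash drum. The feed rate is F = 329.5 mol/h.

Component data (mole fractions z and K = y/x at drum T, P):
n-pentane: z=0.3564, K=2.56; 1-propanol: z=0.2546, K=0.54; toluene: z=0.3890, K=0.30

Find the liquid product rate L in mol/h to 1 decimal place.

Rachford–Rice: g(β) = Σ zᵢ(Kᵢ−1)/(1+β(Kᵢ−1)) = 0.
g(0) = ΣzᵢKᵢ − 1 = 0.1666 and g(1) = 1 − Σzᵢ/Kᵢ = -0.9074, so a root lies in (0, 1).
Newton iteration, β⁰ = 0.5:
  β = 0.5000: g = -0.25867, g' = -0.8158 → β = 0.1829
  β = 0.1829: g = -0.00760, g' = -0.8399 → β = 0.1739
Converged at β = 0.1739.
Then V = β·F = 0.1739·329.5 = 57.3 mol/h and L = F − V = 272.2 mol/h.

L = 272.2 mol/h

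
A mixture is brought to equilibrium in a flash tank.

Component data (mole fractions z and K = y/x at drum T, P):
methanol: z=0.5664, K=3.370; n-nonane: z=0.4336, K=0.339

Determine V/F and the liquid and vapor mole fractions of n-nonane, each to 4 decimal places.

V/F = 0.6739, x_n-nonane = 0.7819, y_n-nonane = 0.2651

Rachford–Rice: g(V/F) = Σ zᵢ(Kᵢ−1)/(1+V/F(Kᵢ−1)) = 0.
g(0) = ΣzᵢKᵢ − 1 = 1.0558 and g(1) = 1 − Σzᵢ/Kᵢ = -0.4471, so a root lies in (0, 1).
Binary case is linear: z₁(K₁−1)(1+V/F(K₂−1)) + z₂(K₂−1)(1+V/F(K₁−1)) = 0
⇒ V/F = [z₁(K₁−1)+z₂(K₂−1)] / [−(K₁−1)(K₂−1)] = 1.05576/1.56657 = 0.6739
Compositions from xᵢ = zᵢ/(1+V/F(Kᵢ−1)), yᵢ = Kᵢxᵢ:
  methanol: x = 0.2181, y = 0.7349
  n-nonane: x = 0.7819, y = 0.2651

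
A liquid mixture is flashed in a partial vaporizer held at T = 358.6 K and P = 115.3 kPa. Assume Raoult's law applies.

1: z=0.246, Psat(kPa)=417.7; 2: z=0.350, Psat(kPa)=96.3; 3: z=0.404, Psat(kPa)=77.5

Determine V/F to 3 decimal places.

Raoult's law: Kᵢ = Pᵢˢᵃᵗ/P = Pᵢˢᵃᵗ/115.3.
  K_1 = 417.7/115.3 = 3.62272, K_2 = 96.3/115.3 = 0.83521, K_3 = 77.5/115.3 = 0.67216
Rachford–Rice: g(V/F) = Σ zᵢ(Kᵢ−1)/(1+V/F(Kᵢ−1)) = 0.
g(0) = ΣzᵢKᵢ − 1 = 0.455 and g(1) = 1 − Σzᵢ/Kᵢ = -0.088, so a root lies in (0, 1).
Iterate (Newton) starting at V/F = 0.7:
  V/F = 0.700: g = -0.0096, g' = -0.296 → V/F = 0.668
Converged at V/F = 0.668.

V/F = 0.668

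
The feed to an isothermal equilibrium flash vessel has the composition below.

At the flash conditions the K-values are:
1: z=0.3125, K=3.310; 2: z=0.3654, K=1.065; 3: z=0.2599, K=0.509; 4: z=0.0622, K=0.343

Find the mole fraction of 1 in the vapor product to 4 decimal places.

Material balance + equilibrium reduce to Σ zᵢ(Kᵢ−1)/(1+ψ(Kᵢ−1)) = 0.
Feasibility: ΣzᵢKᵢ = 1.5771, Σzᵢ/Kᵢ = 1.1295 — both > 1, two phases present.
Iterate (Newton) starting at ψ = 0.5:
  ψ = 0.5000: g = 0.12799, g' = -0.5301 → ψ = 0.7414
  ψ = 0.7414: g = 0.00843, g' = -0.4850 → ψ = 0.7588
Converged at ψ = 0.7588.
Compositions from xᵢ = zᵢ/(1+ψ(Kᵢ−1)), yᵢ = Kᵢxᵢ:
  1: x = 0.1135, y = 0.3758
  2: x = 0.3482, y = 0.3709
  3: x = 0.4142, y = 0.2108
  4: x = 0.1240, y = 0.0425

y_1 = 0.3758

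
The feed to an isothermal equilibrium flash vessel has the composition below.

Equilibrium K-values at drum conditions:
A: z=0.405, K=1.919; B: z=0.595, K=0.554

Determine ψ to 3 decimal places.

Binary case is linear: z₁(K₁−1)(1+ψ(K₂−1)) + z₂(K₂−1)(1+ψ(K₁−1)) = 0
⇒ ψ = [z₁(K₁−1)+z₂(K₂−1)] / [−(K₁−1)(K₂−1)] = 0.1068/0.4099 = 0.261

ψ = 0.261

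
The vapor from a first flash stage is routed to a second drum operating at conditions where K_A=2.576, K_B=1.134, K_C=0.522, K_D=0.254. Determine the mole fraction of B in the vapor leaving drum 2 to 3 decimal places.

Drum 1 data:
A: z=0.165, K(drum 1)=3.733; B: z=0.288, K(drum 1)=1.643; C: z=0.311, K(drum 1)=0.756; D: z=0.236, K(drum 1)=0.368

y_B (drum 2) = 0.378

Drum 1:
Iterate (Newton) starting at ψ₁ = 0.5:
  ψ₁ = 0.500: g = 0.0262, g' = -0.514 → ψ₁ = 0.551
Converged at ψ₁ = 0.551.
Drum-1 compositions:
  A: x = 0.066, y = 0.246
  B: x = 0.213, y = 0.349
  C: x = 0.359, y = 0.272
  D: x = 0.362, y = 0.133
Drum-2 feed = drum-1 vapor: z₂ = (0.2457, 0.3493, 0.2717, 0.1333).
Drum 2:
Iterate (Newton) starting at ψ₂ = 0.5:
  ψ₂ = 0.500: g = -0.0688, g' = -0.492 → ψ₂ = 0.360
  ψ₂ = 0.360: g = -0.0012, g' = -0.483 → ψ₂ = 0.358
Converged at ψ₂ = 0.358.
  A: x = 0.157, y = 0.405
  B: x = 0.333, y = 0.378
  C: x = 0.328, y = 0.171
  D: x = 0.182, y = 0.046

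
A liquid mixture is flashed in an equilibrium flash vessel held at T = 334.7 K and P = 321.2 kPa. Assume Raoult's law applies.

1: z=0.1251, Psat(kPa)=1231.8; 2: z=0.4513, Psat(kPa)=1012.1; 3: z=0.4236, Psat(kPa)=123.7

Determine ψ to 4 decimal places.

Raoult's law: Kᵢ = Pᵢˢᵃᵗ/P = Pᵢˢᵃᵗ/321.2.
  K_1 = 1231.8/321.2 = 3.834994, K_2 = 1012.1/321.2 = 3.150996, K_3 = 123.7/321.2 = 0.385118
Material balance + equilibrium reduce to Σ zᵢ(Kᵢ−1)/(1+ψ(Kᵢ−1)) = 0.
Feasibility: ΣzᵢKᵢ = 2.0649, Σzᵢ/Kᵢ = 1.2758 — both > 1, two phases present.
Newton iteration, ψ⁰ = 0.5:
  ψ = 0.5000: g = 0.23833, g' = -0.9907 → ψ = 0.7406
  ψ = 0.7406: g = 0.01056, g' = -0.9551 → ψ = 0.7516
Converged at ψ = 0.7516.

ψ = 0.7516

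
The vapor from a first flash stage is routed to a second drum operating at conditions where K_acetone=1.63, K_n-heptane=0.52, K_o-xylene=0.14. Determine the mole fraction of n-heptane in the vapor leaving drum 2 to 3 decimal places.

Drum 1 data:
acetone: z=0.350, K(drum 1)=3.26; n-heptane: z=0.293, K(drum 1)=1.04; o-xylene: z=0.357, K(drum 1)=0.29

y_n-heptane (drum 2) = 0.168

Drum 1:
Material balance + equilibrium reduce to Σ zᵢ(Kᵢ−1)/(1+ψ₁(Kᵢ−1)) = 0.
g(0) = ΣzᵢKᵢ − 1 = 0.549 and g(1) = 1 − Σzᵢ/Kᵢ = -0.620, so a root lies in (0, 1).
Iterate (Newton) starting at ψ₁ = 0.5:
  ψ₁ = 0.500: g = -0.0101, g' = -0.827 → ψ₁ = 0.488
Converged at ψ₁ = 0.488.
Drum-1 compositions:
  acetone: x = 0.166, y = 0.543
  n-heptane: x = 0.287, y = 0.299
  o-xylene: x = 0.546, y = 0.158
Drum-2 feed = drum-1 vapor: z₂ = (0.5427, 0.2989, 0.1584).
Drum 2:
Material balance + equilibrium reduce to Σ zᵢ(Kᵢ−1)/(1+ψ₂(Kᵢ−1)) = 0.
Feasibility: ΣzᵢKᵢ = 1.062, Σzᵢ/Kᵢ = 2.039 — both > 1, two phases present.
Iterate (Newton) starting at ψ₂ = 0.38:
  ψ₂ = 0.380: g = -0.1019, g' = -0.502 → ψ₂ = 0.177
  ψ₂ = 0.177: g = -0.0098, g' = -0.420 → ψ₂ = 0.154
  ψ₂ = 0.154: g = -0.0001, g' = -0.415 → ψ₂ = 0.153
Converged at ψ₂ = 0.153.
  acetone: x = 0.495, y = 0.807
  n-heptane: x = 0.323, y = 0.168
  o-xylene: x = 0.182, y = 0.026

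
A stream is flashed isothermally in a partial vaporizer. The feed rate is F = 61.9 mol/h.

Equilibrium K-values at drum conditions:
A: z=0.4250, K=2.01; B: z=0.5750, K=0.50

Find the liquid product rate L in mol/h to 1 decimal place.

L = 44.5 mol/h

Material balance + equilibrium reduce to Σ zᵢ(Kᵢ−1)/(1+V/F(Kᵢ−1)) = 0.
Check two-phase: ΣzᵢKᵢ = 1.1417 > 1 and Σzᵢ/Kᵢ = 1.3614 > 1, so g(0) = 0.1417 > 0 and g(1) = -0.3614 < 0.
Binary case is linear: z₁(K₁−1)(1+V/F(K₂−1)) + z₂(K₂−1)(1+V/F(K₁−1)) = 0
⇒ V/F = [z₁(K₁−1)+z₂(K₂−1)] / [−(K₁−1)(K₂−1)] = 0.14175/0.50500 = 0.2807
Then V = V/F·F = 0.2807·61.9 = 17.4 mol/h and L = F − V = 44.5 mol/h.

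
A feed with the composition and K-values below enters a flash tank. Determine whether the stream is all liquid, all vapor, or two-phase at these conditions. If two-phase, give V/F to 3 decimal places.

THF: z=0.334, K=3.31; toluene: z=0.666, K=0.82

all vapor

ΣzᵢKᵢ = 1.652; Σzᵢ/Kᵢ = 0.913.
Since Σzᵢ/Kᵢ < 1 the mixture is above its dew point — single vapor phase.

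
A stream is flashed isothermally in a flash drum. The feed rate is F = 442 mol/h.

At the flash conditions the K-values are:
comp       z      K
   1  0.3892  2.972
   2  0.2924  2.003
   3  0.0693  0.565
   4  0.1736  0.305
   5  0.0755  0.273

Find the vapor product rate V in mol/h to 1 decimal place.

V = 358.5 mol/h

Newton iteration, ψ⁰ = 0.41:
  ψ = 0.4100: g = 0.34858, g' = -0.8749 → ψ = 0.8084
  ψ = 0.8084: g = 0.00279, g' = -1.0174 → ψ = 0.8112
Converged at ψ = 0.8112.
Then V = ψ·F = 0.8112·442 = 358.5 mol/h and L = F − V = 83.5 mol/h.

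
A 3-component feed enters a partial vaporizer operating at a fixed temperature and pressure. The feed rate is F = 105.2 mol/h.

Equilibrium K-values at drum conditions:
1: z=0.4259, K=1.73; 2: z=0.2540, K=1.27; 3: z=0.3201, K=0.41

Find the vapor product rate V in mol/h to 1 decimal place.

Newton–Raphson from β = 0.5:
  β = 0.5000: g = 0.02031, g' = -0.3604 → β = 0.5564
  β = 0.5564: g = -0.00041, g' = -0.3757 → β = 0.5553
Converged at β = 0.5553.
Then V = β·F = 0.5553·105.2 = 58.4 mol/h and L = F − V = 46.8 mol/h.

V = 58.4 mol/h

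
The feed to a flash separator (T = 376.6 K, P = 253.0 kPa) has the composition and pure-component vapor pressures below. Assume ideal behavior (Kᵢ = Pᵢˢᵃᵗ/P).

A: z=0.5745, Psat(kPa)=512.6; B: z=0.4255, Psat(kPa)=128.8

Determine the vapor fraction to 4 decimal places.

Raoult's law: Kᵢ = Pᵢˢᵃᵗ/P = Pᵢˢᵃᵗ/253.0.
  K_A = 512.6/253.0 = 2.026087, K_B = 128.8/253.0 = 0.509091
Binary case is linear: z₁(K₁−1)(1+ψ(K₂−1)) + z₂(K₂−1)(1+ψ(K₁−1)) = 0
⇒ ψ = [z₁(K₁−1)+z₂(K₂−1)] / [−(K₁−1)(K₂−1)] = 0.38061/0.50372 = 0.7556

ψ = 0.7556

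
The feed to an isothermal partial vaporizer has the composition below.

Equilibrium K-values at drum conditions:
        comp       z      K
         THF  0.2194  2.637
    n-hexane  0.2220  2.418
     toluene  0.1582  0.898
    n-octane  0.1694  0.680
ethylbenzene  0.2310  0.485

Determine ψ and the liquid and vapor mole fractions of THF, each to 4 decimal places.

Let ψ = V/F and solve Σ zᵢ(Kᵢ−1)/(1+ψ(Kᵢ−1)) = 0.
Check two-phase: ΣzᵢKᵢ = 1.4846 > 1 and Σzᵢ/Kᵢ = 1.0766 > 1, so g(0) = 0.4846 > 0 and g(1) = -0.0766 < 0.
Newton iteration, ψ⁰ = 0.5:
  ψ = 0.5000: g = 0.13994, g' = -0.4682 → ψ = 0.7989
  ψ = 0.7989: g = 0.01070, g' = -0.4186 → ψ = 0.8245
  ψ = 0.8245: g = -0.00002, g' = -0.4204 → ψ = 0.8244
Converged at ψ = 0.8244.
Compositions from xᵢ = zᵢ/(1+ψ(Kᵢ−1)), yᵢ = Kᵢxᵢ:
  THF: x = 0.0934, y = 0.2462
  n-hexane: x = 0.1024, y = 0.2475
  toluene: x = 0.1727, y = 0.1551
  n-octane: x = 0.2301, y = 0.1565
  ethylbenzene: x = 0.4014, y = 0.1947

ψ = 0.8244, x_THF = 0.0934, y_THF = 0.2462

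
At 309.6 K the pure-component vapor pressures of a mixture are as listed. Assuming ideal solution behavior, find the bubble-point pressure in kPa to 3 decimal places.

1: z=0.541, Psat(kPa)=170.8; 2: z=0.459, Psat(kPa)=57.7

Pbub = 118.887 kPa

At the bubble point ψ → 0, so ΣzᵢKᵢ = 1 with Kᵢ = Pᵢˢᵃᵗ/P ⇒ P = ΣzᵢPᵢˢᵃᵗ.
P = 0.541·170.8 + 0.459·57.7 = 118.887 kPa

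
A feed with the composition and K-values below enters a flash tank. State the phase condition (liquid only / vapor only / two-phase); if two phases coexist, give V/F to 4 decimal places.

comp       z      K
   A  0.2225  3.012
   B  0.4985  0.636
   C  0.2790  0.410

two-phase, V/F = 0.1119

ΣzᵢKᵢ = 1.1016; Σzᵢ/Kᵢ = 1.5382.
Both exceed 1, so a two-phase solution exists.
Material balance + equilibrium reduce to Σ zᵢ(Kᵢ−1)/(1+ψ(Kᵢ−1)) = 0.
Iterate (Newton) starting at ψ = 0.5:
  ψ = 0.5000: g = -0.23215, g' = -0.5179 → ψ = 0.0518
  ψ = 0.0518: g = 0.05069, g' = -0.9107 → ψ = 0.1074
  ψ = 0.1074: g = 0.00350, g' = -0.7912 → ψ = 0.1119
Converged at ψ = 0.1119.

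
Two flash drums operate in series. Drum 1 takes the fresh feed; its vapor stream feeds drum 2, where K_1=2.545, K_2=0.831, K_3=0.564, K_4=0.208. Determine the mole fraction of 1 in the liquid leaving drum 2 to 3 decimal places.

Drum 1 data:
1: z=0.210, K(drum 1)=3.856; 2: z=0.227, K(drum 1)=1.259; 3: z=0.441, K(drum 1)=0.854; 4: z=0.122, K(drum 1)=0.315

Drum 1:
Newton iteration, ψ₁⁰ = 0.5:
  ψ₁ = 0.500: g = 0.1025, g' = -0.446 → ψ₁ = 0.730
  ψ₁ = 0.730: g = 0.0047, g' = -0.432 → ψ₁ = 0.741
Converged at ψ₁ = 0.741.
Drum-1 compositions:
  1: x = 0.067, y = 0.260
  2: x = 0.190, y = 0.240
  3: x = 0.494, y = 0.422
  4: x = 0.248, y = 0.078
Drum-2 feed = drum-1 vapor: z₂ = (0.2599, 0.2398, 0.4223, 0.0780).
Drum 2:
Newton–Raphson from ψ₂ = 0.5:
  ψ₂ = 0.500: g = -0.1554, g' = -0.471 → ψ₂ = 0.170
  ψ₂ = 0.170: g = 0.0061, g' = -0.555 → ψ₂ = 0.181
Converged at ψ₂ = 0.181.
  1: x = 0.203, y = 0.517
  2: x = 0.247, y = 0.206
  3: x = 0.458, y = 0.259
  4: x = 0.091, y = 0.019

x_1 (drum 2) = 0.203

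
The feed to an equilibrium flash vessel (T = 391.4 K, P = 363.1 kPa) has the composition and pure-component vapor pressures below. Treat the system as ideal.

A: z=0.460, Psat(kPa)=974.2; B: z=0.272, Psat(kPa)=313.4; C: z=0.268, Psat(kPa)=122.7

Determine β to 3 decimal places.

Raoult's law: Kᵢ = Pᵢˢᵃᵗ/P = Pᵢˢᵃᵗ/363.1.
  K_A = 974.2/363.1 = 2.68301, K_B = 313.4/363.1 = 0.86312, K_C = 122.7/363.1 = 0.33792
Material balance + equilibrium reduce to Σ zᵢ(Kᵢ−1)/(1+β(Kᵢ−1)) = 0.
Feasibility: ΣzᵢKᵢ = 1.560, Σzᵢ/Kᵢ = 1.280 — both > 1, two phases present.
Iterate (Newton) starting at β = 0.34:
  β = 0.340: g = 0.2244, g' = -0.728 → β = 0.648
  β = 0.648: g = 0.0187, g' = -0.665 → β = 0.676
Converged at β = 0.676.

β = 0.676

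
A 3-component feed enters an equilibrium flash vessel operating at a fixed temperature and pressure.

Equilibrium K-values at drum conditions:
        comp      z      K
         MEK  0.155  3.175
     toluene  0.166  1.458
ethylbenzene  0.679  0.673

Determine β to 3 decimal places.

β = 0.368

Rachford–Rice: g(β) = Σ zᵢ(Kᵢ−1)/(1+β(Kᵢ−1)) = 0.
Feasibility: ΣzᵢKᵢ = 1.191, Σzᵢ/Kᵢ = 1.172 — both > 1, two phases present.
Iterate (Newton) starting at β = 0.5:
  β = 0.500: g = -0.0421, g' = -0.295 → β = 0.357
  β = 0.357: g = 0.0036, g' = -0.351 → β = 0.368
Converged at β = 0.368.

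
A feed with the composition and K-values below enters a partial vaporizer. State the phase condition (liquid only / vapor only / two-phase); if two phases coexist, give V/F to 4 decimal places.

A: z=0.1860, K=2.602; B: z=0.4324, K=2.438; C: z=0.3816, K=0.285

two-phase, V/F = 0.6080

ΣzᵢKᵢ = 1.6469; Σzᵢ/Kᵢ = 1.5878.
Both exceed 1, so a two-phase solution exists.
Let ψ = V/F and solve Σ zᵢ(Kᵢ−1)/(1+ψ(Kᵢ−1)) = 0.
Iterate (Newton) starting at ψ = 0.5:
  ψ = 0.5000: g = 0.10250, g' = -0.9223 → ψ = 0.6111
  ψ = 0.6111: g = -0.00308, g' = -0.9906 → ψ = 0.6080
Converged at ψ = 0.6080.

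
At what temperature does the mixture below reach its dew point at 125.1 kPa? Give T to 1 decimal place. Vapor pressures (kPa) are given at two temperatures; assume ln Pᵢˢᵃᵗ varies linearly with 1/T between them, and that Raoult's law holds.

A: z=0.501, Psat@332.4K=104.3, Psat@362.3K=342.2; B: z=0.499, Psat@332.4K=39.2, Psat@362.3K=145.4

T = 350.2 K

Dew-point temperature: Σzᵢ·P/Pᵢˢᵃᵗ(T) = 1. Interpolate ln Pᵢˢᵃᵗ = aᵢ + bᵢ/T.
  T = 332.4 K: ΣzᵢP/Pᵢˢᵃᵗ = 2.1934
  T = 362.3 K: ΣzᵢP/Pᵢˢᵃᵗ = 0.6125
  T = 347.4 K: ΣzᵢP/Pᵢˢᵃᵗ = 1.1248
  T = 354.9 K: ΣzᵢP/Pᵢˢᵃᵗ = 0.8230
  T = 351.1 K: ΣzᵢP/Pᵢˢᵃᵗ = 0.9625
  T = 349.2 K: ΣzᵢP/Pᵢˢᵃᵗ = 1.0423
Interpolating between 349.2 K and 351.1 K gives T ≈ 350.2 K.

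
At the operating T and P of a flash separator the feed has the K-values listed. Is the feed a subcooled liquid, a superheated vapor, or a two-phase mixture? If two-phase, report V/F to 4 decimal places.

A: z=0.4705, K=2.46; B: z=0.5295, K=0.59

ΣzᵢKᵢ = 1.4698; Σzᵢ/Kᵢ = 1.0887.
Both exceed 1, so a two-phase solution exists.
Let ψ = V/F and solve Σ zᵢ(Kᵢ−1)/(1+ψ(Kᵢ−1)) = 0.
Binary case is linear: z₁(K₁−1)(1+ψ(K₂−1)) + z₂(K₂−1)(1+ψ(K₁−1)) = 0
⇒ ψ = [z₁(K₁−1)+z₂(K₂−1)] / [−(K₁−1)(K₂−1)] = 0.46983/0.59860 = 0.7849

two-phase, V/F = 0.7849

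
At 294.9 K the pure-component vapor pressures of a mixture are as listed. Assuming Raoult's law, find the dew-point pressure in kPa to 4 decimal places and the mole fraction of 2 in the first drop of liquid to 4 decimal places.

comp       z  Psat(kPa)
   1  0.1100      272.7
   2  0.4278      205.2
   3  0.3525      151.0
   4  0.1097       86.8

Pdew = 164.2999 kPa, x_2 = 0.3425

At the dew point ψ → 1, so Σzᵢ/Kᵢ = 1 with Kᵢ = Pᵢˢᵃᵗ/P ⇒ 1/P = Σzᵢ/Pᵢˢᵃᵗ.
1/P = 0.1100/272.7 + 0.4278/205.2 + 0.3525/151.0 + 0.1097/86.8 = 0.0060864 ⇒ P = 164.2999 kPa
xᵢ = zᵢP/Pᵢˢᵃᵗ ⇒ x_2 = 0.4278·164.2999/205.2 = 0.3425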